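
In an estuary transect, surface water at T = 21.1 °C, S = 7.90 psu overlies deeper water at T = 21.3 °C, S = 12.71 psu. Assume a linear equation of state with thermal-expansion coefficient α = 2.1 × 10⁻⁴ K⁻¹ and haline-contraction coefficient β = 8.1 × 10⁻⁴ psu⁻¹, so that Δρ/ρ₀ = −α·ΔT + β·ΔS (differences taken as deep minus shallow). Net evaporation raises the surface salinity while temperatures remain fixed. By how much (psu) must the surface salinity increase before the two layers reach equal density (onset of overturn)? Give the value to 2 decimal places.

4.76 psu

Neutral buoyancy requires −α(T_deep − T_surf) + β(S_deep − S_surf′) = 0.
S_surf′ = S_deep − (α/β)·ΔT = 12.71 − (2.1 × 10⁻⁴/8.1 × 10⁻⁴)·(+0.2) = 12.6581 psu.
Increase required: 12.6581 − 7.90 = 4.7581 psu.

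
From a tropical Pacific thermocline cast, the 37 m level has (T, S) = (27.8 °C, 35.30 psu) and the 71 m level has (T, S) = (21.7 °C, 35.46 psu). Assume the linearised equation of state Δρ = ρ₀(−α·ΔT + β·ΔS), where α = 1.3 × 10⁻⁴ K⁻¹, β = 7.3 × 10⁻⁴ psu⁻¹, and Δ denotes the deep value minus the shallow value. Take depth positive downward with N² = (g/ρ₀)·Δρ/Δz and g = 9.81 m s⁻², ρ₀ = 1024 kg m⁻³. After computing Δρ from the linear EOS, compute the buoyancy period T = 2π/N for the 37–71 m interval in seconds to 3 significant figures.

ΔT = -6.1 K, ΔS = +0.16 psu (deep − shallow).
Δρ/ρ₀ = −αΔT + βΔS = 7.93 × 10⁻⁴ + 1.168 × 10⁻⁴ = 9.098 × 10⁻⁴, so Δρ ≈ 0.9316 kg m⁻³.
N² = (g/ρ₀)·Δρ/Δz = g·(Δρ/ρ₀)/Δz = 9.81 × 9.098 × 10⁻⁴ / 34 = 2.6250 × 10⁻⁴ s⁻².
N = √(2.6250 × 10⁻⁴) = 0.016202 rad s⁻¹ → T = 2π/N = 387.80 s ≈ 388 s.

388 s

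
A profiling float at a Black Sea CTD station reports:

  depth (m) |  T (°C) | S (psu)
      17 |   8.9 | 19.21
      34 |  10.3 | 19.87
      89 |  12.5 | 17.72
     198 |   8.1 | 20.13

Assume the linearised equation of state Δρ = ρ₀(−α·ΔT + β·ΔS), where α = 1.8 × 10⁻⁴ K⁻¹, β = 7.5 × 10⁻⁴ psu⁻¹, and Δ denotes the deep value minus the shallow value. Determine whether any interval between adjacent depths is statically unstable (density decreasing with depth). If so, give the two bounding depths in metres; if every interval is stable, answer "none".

34–89 m

Evaluate Δρ/ρ₀ = −αΔT + βΔS across each adjacent pair:
  17–34 m: −αΔT+βΔS = −(1.8 × 10⁻⁴)(+1.4)+(7.5 × 10⁻⁴)(+0.66) = 2.4 × 10⁻⁴ → stable
  34–89 m: −αΔT+βΔS = −(1.8 × 10⁻⁴)(+2.2)+(7.5 × 10⁻⁴)(-2.15) = -2.0 × 10⁻³ → UNSTABLE
  89–198 m: −αΔT+βΔS = −(1.8 × 10⁻⁴)(-4.4)+(7.5 × 10⁻⁴)(+2.41) = 2.6 × 10⁻³ → stable
The 34–89 m interval has Δρ < 0: lighter water underlies denser water.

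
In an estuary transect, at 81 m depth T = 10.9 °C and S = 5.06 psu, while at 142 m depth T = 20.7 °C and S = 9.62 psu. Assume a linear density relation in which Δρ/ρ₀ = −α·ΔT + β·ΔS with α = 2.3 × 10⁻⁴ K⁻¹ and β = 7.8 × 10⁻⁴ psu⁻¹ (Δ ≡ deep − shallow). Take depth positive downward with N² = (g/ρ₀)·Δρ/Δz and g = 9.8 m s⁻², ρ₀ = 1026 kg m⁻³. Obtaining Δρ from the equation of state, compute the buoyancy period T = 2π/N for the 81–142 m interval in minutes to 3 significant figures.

ΔT = +9.8 K, ΔS = +4.56 psu (deep − shallow).
Δρ/ρ₀ = −αΔT + βΔS = -2.254 × 10⁻³ + 3.5568 × 10⁻³ = 1.3028 × 10⁻³, so Δρ ≈ 1.337 kg m⁻³.
N² = (g/ρ₀)·Δρ/Δz = g·(Δρ/ρ₀)/Δz = 9.8 × 1.3028 × 10⁻³ / 61 = 2.0930 × 10⁻⁴ s⁻².
N = √(2.0930 × 10⁻⁴) = 0.014467 rad s⁻¹ → T = 2π/N = 434.31 s = 7.2385 min ≈ 7.24 min.

7.24 min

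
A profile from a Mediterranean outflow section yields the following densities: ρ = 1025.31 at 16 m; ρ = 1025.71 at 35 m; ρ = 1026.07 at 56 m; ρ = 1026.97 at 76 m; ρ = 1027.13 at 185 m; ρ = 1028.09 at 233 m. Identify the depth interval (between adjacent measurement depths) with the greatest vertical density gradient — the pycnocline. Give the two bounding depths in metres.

Compute the density gradient over each adjacent pair:
  16–35 m: Δρ/Δz = 0.40/19 = 0.021 kg m⁻⁴
  35–56 m: Δρ/Δz = 0.36/21 = 0.017 kg m⁻⁴
  56–76 m: Δρ/Δz = 0.90/20 = 0.045 kg m⁻⁴
  76–185 m: Δρ/Δz = 0.16/109 = 1.5 × 10⁻³ kg m⁻⁴
  185–233 m: Δρ/Δz = 0.96/48 = 0.020 kg m⁻⁴
The largest gradient is in the 56–76 m interval — the pycnocline.

56–76 m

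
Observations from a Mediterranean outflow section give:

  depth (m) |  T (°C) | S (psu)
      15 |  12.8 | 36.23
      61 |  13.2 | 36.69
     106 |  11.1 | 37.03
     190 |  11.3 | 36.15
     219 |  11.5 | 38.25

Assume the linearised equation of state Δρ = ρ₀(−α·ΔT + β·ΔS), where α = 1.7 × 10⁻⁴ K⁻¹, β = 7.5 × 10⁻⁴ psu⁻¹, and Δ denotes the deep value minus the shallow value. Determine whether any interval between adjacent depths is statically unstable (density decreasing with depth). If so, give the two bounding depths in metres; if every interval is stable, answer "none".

Evaluate Δρ/ρ₀ = −αΔT + βΔS across each adjacent pair:
  15–61 m: −αΔT+βΔS = −(1.7 × 10⁻⁴)(+0.4)+(7.5 × 10⁻⁴)(+0.46) = 2.8 × 10⁻⁴ → stable
  61–106 m: −αΔT+βΔS = −(1.7 × 10⁻⁴)(-2.1)+(7.5 × 10⁻⁴)(+0.34) = 6.1 × 10⁻⁴ → stable
  106–190 m: −αΔT+βΔS = −(1.7 × 10⁻⁴)(+0.2)+(7.5 × 10⁻⁴)(-0.88) = -6.9 × 10⁻⁴ → UNSTABLE
  190–219 m: −αΔT+βΔS = −(1.7 × 10⁻⁴)(+0.2)+(7.5 × 10⁻⁴)(+2.10) = 1.5 × 10⁻³ → stable
The 106–190 m interval has Δρ < 0: lighter water underlies denser water.

106–190 m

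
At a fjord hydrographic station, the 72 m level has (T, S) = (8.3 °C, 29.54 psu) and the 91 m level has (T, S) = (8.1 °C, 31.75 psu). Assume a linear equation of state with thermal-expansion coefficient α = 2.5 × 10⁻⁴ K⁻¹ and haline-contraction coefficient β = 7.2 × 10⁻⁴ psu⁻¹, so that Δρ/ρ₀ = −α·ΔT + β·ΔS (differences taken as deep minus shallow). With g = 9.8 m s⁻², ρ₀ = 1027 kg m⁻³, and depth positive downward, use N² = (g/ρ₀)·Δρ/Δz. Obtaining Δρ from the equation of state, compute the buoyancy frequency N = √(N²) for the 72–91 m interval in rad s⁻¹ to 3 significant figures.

0.0291 rad s⁻¹

ΔT = -0.2 K, ΔS = +2.21 psu (deep − shallow).
Δρ/ρ₀ = −αΔT + βΔS = 5.00 × 10⁻⁵ + 1.5912 × 10⁻³ = 1.6412 × 10⁻³, so Δρ ≈ 1.686 kg m⁻³.
N² = (g/ρ₀)·Δρ/Δz = g·(Δρ/ρ₀)/Δz = 9.8 × 1.6412 × 10⁻³ / 19 = 8.4651 × 10⁻⁴ s⁻².
N = √(8.4651 × 10⁻⁴) = 0.029095 rad s⁻¹ ≈ 0.0291 rad s⁻¹.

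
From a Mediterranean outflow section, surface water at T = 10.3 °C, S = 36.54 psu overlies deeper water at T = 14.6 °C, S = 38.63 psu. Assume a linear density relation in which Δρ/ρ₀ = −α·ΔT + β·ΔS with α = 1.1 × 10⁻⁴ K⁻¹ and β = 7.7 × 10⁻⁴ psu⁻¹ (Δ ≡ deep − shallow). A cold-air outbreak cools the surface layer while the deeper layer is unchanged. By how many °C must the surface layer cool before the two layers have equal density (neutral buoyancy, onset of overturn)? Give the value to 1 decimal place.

Neutral buoyancy requires Δρ = 0, i.e. −α(T_deep − T_surf′) + β(S_deep − S_surf) = 0.
T_surf′ = T_deep − (β/α)·ΔS = 14.6 − (7.7 × 10⁻⁴/1.1 × 10⁻⁴)·(+2.09) = -0.030 °C.
Cooling required: 10.3 − (-0.030) = 10.330 °C.

10.3 °C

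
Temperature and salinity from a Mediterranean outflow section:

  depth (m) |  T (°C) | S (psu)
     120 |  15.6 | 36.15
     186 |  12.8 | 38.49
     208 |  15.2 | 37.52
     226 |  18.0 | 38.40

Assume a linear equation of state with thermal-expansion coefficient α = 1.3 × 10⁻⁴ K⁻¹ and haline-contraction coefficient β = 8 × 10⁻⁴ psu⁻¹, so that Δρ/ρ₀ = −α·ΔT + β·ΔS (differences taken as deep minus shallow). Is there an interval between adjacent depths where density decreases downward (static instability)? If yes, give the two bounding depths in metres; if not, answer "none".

186–208 m

Evaluate Δρ/ρ₀ = −αΔT + βΔS across each adjacent pair:
  120–186 m: −αΔT+βΔS = −(1.3 × 10⁻⁴)(-2.8)+(8 × 10⁻⁴)(+2.34) = 2.2 × 10⁻³ → stable
  186–208 m: −αΔT+βΔS = −(1.3 × 10⁻⁴)(+2.4)+(8 × 10⁻⁴)(-0.97) = -1.1 × 10⁻³ → UNSTABLE
  208–226 m: −αΔT+βΔS = −(1.3 × 10⁻⁴)(+2.8)+(8 × 10⁻⁴)(+0.88) = 3.4 × 10⁻⁴ → stable
The 186–208 m interval has Δρ < 0: lighter water underlies denser water.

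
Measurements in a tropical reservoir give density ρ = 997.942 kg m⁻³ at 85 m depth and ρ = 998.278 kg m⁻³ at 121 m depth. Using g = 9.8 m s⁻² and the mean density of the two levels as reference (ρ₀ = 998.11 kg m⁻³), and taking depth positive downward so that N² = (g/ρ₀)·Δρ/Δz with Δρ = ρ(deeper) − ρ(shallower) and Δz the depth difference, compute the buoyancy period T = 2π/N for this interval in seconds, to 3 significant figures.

Δρ = 998.278 − 997.942 = 0.336 kg m⁻³ over Δz = 121 − 85 = 36 m.
N² = (9.8/998.11) × (0.336/36) = 9.1640 × 10⁻⁵ s⁻².
N = √(9.1640 × 10⁻⁵) = 9.5729 × 10⁻³ rad s⁻¹, so T = 2π/N = 656.35 s ≈ 656 s.

656 s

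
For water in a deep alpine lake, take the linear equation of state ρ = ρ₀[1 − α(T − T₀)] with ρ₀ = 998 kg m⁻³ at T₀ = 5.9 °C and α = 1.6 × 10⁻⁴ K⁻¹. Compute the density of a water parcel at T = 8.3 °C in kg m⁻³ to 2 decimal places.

T − T₀ = +2.4 K.
Bracket = 1 − α·(+2.4) = 1 + (-3.84 × 10⁻⁴) = 0.9996160.
ρ = 998 × 0.9996160 = 997.62 kg m⁻³.

997.62 kg m⁻³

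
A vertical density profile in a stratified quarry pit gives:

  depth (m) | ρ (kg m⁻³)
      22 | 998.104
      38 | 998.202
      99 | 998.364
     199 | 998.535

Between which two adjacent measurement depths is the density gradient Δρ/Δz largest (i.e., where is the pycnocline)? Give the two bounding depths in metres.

22–38 m

Compute the density gradient over each adjacent pair:
  22–38 m: Δρ/Δz = 0.098/16 = 6.1 × 10⁻³ kg m⁻⁴
  38–99 m: Δρ/Δz = 0.162/61 = 2.7 × 10⁻³ kg m⁻⁴
  99–199 m: Δρ/Δz = 0.171/100 = 1.7 × 10⁻³ kg m⁻⁴
The largest gradient is in the 22–38 m interval — the pycnocline.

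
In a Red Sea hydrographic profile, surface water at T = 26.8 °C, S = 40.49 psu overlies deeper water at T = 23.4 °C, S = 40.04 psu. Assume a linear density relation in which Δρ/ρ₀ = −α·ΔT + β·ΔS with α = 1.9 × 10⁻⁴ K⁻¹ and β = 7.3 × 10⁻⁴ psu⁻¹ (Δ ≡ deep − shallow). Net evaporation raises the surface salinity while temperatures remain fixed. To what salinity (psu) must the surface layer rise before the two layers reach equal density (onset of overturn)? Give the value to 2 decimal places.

40.92 psu

Neutral buoyancy requires −α(T_deep − T_surf) + β(S_deep − S_surf′) = 0.
S_surf′ = S_deep − (α/β)·ΔT = 40.04 − (1.9 × 10⁻⁴/7.3 × 10⁻⁴)·(-3.4) = 40.9249 psu.
Increase required: 40.9249 − 40.49 = 0.4349 psu.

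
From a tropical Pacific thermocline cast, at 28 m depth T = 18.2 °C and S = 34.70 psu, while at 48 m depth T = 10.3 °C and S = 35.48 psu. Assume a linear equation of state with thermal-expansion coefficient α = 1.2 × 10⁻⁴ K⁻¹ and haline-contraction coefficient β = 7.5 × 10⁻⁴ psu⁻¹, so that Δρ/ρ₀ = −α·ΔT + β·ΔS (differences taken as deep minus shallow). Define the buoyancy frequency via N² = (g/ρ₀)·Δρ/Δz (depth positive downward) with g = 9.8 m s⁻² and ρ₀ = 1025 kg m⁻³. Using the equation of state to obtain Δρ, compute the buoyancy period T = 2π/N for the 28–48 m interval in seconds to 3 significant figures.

229 s

ΔT = -7.9 K, ΔS = +0.78 psu (deep − shallow).
Δρ/ρ₀ = −αΔT + βΔS = 9.48 × 10⁻⁴ + 5.85 × 10⁻⁴ = 1.533 × 10⁻³, so Δρ ≈ 1.571 kg m⁻³.
N² = (g/ρ₀)·Δρ/Δz = g·(Δρ/ρ₀)/Δz = 9.8 × 1.533 × 10⁻³ / 20 = 7.5117 × 10⁻⁴ s⁻².
N = √(7.5117 × 10⁻⁴) = 0.027407 rad s⁻¹ → T = 2π/N = 229.25 s ≈ 229 s.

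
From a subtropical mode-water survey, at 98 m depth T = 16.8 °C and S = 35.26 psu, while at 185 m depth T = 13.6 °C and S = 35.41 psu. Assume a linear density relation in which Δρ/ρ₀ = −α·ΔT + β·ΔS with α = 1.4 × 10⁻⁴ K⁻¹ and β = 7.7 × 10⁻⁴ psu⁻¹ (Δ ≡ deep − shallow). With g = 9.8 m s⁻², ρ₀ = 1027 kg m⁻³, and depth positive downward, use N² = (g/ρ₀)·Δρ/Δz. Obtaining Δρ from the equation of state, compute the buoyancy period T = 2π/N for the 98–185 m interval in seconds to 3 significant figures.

789 s

ΔT = -3.2 K, ΔS = +0.15 psu (deep − shallow).
Δρ/ρ₀ = −αΔT + βΔS = 4.48 × 10⁻⁴ + 1.155 × 10⁻⁴ = 5.635 × 10⁻⁴, so Δρ ≈ 0.5787 kg m⁻³.
N² = (g/ρ₀)·Δρ/Δz = g·(Δρ/ρ₀)/Δz = 9.8 × 5.635 × 10⁻⁴ / 87 = 6.3475 × 10⁻⁵ s⁻².
N = √(6.3475 × 10⁻⁵) = 7.9671 × 10⁻³ rad s⁻¹ → T = 2π/N = 788.64 s ≈ 789 s.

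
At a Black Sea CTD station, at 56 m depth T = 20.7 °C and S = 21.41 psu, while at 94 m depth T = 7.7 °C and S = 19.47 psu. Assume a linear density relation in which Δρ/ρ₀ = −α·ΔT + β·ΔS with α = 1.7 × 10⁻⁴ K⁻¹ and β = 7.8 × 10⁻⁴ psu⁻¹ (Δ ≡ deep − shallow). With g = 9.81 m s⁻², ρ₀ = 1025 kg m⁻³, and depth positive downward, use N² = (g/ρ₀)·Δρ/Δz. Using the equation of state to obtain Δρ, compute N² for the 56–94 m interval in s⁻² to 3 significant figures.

1.80 × 10⁻⁴ s⁻²

ΔT = -13.0 K, ΔS = -1.94 psu (deep − shallow).
Δρ/ρ₀ = −αΔT + βΔS = 2.21 × 10⁻³ − 1.5132 × 10⁻³ = 6.968 × 10⁻⁴, so Δρ ≈ 0.7142 kg m⁻³.
N² = (g/ρ₀)·Δρ/Δz = g·(Δρ/ρ₀)/Δz = 9.81 × 6.968 × 10⁻⁴ / 38 = 1.7988 × 10⁻⁴ s⁻² ≈ 1.80 × 10⁻⁴ s⁻².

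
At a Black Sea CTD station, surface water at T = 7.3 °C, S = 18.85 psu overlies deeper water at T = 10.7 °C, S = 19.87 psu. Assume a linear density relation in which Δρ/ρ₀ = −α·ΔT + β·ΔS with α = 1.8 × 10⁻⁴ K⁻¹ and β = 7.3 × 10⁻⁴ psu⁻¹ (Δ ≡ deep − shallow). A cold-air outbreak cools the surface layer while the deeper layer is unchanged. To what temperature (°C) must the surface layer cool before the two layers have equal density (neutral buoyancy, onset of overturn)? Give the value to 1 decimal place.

6.6 °C

Neutral buoyancy requires Δρ = 0, i.e. −α(T_deep − T_surf′) + β(S_deep − S_surf) = 0.
T_surf′ = T_deep − (β/α)·ΔS = 10.7 − (7.3 × 10⁻⁴/1.8 × 10⁻⁴)·(+1.02) = 6.563 °C.
Cooling required: 7.3 − (6.563) = 0.737 °C.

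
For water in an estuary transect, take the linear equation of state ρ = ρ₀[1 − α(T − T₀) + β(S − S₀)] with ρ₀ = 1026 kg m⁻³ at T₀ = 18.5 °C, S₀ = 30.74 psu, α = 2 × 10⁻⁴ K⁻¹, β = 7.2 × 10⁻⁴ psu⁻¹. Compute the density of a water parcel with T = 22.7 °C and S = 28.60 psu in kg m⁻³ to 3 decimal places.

1023.557 kg m⁻³

T − T₀ = +4.2 K, S − S₀ = -2.14 psu.
Bracket = 1 − α·(+4.2) + β·(-2.14) = 1 + (-2.3808 × 10⁻³) = 0.9976192.
ρ = 1026 × 0.9976192 = 1023.557 kg m⁻³.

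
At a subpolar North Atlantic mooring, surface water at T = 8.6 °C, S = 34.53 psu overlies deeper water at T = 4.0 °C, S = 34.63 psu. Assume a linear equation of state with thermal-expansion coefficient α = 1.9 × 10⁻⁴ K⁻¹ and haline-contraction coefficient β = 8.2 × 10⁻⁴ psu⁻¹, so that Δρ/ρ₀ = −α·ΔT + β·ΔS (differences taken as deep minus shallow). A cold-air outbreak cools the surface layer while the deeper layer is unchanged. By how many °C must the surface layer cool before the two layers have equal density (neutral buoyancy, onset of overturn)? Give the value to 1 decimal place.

5.0 °C

Neutral buoyancy requires Δρ = 0, i.e. −α(T_deep − T_surf′) + β(S_deep − S_surf) = 0.
T_surf′ = T_deep − (β/α)·ΔS = 4.0 − (8.2 × 10⁻⁴/1.9 × 10⁻⁴)·(+0.10) = 3.568 °C.
Cooling required: 8.6 − (3.568) = 5.032 °C.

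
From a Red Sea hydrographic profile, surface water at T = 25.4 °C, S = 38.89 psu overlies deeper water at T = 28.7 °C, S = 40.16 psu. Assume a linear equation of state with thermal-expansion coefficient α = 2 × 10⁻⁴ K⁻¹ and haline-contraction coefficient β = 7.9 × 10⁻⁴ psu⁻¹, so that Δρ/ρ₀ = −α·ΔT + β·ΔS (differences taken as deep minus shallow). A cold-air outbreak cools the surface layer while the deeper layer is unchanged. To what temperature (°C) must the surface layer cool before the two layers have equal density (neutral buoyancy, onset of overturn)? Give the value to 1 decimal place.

Neutral buoyancy requires Δρ = 0, i.e. −α(T_deep − T_surf′) + β(S_deep − S_surf) = 0.
T_surf′ = T_deep − (β/α)·ΔS = 28.7 − (7.9 × 10⁻⁴/2 × 10⁻⁴)·(+1.27) = 23.683 °C.
Cooling required: 25.4 − (23.683) = 1.717 °C.

23.7 °C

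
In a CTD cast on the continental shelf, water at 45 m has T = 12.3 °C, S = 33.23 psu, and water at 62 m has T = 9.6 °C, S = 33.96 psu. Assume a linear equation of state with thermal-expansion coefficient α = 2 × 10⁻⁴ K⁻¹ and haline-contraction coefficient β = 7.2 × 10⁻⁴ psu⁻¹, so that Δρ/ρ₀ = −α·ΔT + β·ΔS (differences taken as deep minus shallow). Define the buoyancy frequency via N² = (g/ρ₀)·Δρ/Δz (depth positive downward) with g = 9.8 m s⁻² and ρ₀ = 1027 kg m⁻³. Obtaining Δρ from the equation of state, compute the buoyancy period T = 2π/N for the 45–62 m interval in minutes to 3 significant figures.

ΔT = -2.7 K, ΔS = +0.73 psu (deep − shallow).
Δρ/ρ₀ = −αΔT + βΔS = 5.40 × 10⁻⁴ + 5.256 × 10⁻⁴ = 1.0656 × 10⁻³, so Δρ ≈ 1.094 kg m⁻³.
N² = (g/ρ₀)·Δρ/Δz = g·(Δρ/ρ₀)/Δz = 9.8 × 1.0656 × 10⁻³ / 17 = 6.1429 × 10⁻⁴ s⁻².
N = √(6.1429 × 10⁻⁴) = 0.024785 rad s⁻¹ → T = 2π/N = 253.51 s = 4.2252 min ≈ 4.23 min.

4.23 min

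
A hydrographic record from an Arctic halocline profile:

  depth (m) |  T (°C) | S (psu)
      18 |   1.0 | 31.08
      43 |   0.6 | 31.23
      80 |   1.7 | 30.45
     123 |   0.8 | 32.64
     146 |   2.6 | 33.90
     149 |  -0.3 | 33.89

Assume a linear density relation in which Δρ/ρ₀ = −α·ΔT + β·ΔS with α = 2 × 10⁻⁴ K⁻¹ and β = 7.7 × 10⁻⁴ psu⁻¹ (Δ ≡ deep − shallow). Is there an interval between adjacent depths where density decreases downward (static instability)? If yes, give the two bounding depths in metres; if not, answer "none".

43–80 m

Evaluate Δρ/ρ₀ = −αΔT + βΔS across each adjacent pair:
  18–43 m: −αΔT+βΔS = −(2 × 10⁻⁴)(-0.4)+(7.7 × 10⁻⁴)(+0.15) = 2.0 × 10⁻⁴ → stable
  43–80 m: −αΔT+βΔS = −(2 × 10⁻⁴)(+1.1)+(7.7 × 10⁻⁴)(-0.78) = -8.2 × 10⁻⁴ → UNSTABLE
  80–123 m: −αΔT+βΔS = −(2 × 10⁻⁴)(-0.9)+(7.7 × 10⁻⁴)(+2.19) = 1.9 × 10⁻³ → stable
  123–146 m: −αΔT+βΔS = −(2 × 10⁻⁴)(+1.8)+(7.7 × 10⁻⁴)(+1.26) = 6.1 × 10⁻⁴ → stable
  146–149 m: −αΔT+βΔS = −(2 × 10⁻⁴)(-2.9)+(7.7 × 10⁻⁴)(-0.01) = 5.7 × 10⁻⁴ → stable
The 43–80 m interval has Δρ < 0: lighter water underlies denser water.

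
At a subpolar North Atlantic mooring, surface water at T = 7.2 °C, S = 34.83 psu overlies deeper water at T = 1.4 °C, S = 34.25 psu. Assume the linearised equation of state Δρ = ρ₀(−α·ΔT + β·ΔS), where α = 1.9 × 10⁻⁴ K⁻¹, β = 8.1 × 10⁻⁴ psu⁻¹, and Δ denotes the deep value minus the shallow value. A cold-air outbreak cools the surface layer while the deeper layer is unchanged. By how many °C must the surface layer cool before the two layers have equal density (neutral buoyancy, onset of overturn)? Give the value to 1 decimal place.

3.3 °C

Neutral buoyancy requires Δρ = 0, i.e. −α(T_deep − T_surf′) + β(S_deep − S_surf) = 0.
T_surf′ = T_deep − (β/α)·ΔS = 1.4 − (8.1 × 10⁻⁴/1.9 × 10⁻⁴)·(-0.58) = 3.873 °C.
Cooling required: 7.2 − (3.873) = 3.327 °C.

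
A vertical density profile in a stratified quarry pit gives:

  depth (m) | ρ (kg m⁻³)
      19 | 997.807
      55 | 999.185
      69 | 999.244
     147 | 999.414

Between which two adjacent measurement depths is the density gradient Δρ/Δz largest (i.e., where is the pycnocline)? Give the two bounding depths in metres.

19–55 m

Compute the density gradient over each adjacent pair:
  19–55 m: Δρ/Δz = 1.378/36 = 0.038 kg m⁻⁴
  55–69 m: Δρ/Δz = 0.059/14 = 4.2 × 10⁻³ kg m⁻⁴
  69–147 m: Δρ/Δz = 0.170/78 = 2.2 × 10⁻³ kg m⁻⁴
The largest gradient is in the 19–55 m interval — the pycnocline.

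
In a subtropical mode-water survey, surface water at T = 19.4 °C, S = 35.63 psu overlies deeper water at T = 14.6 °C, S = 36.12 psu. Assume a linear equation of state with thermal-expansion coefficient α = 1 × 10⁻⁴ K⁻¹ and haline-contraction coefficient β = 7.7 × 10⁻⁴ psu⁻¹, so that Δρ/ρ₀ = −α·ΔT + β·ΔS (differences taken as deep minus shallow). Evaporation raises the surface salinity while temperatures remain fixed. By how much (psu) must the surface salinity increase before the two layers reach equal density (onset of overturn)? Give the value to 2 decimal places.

1.11 psu

Neutral buoyancy requires −α(T_deep − T_surf) + β(S_deep − S_surf′) = 0.
S_surf′ = S_deep − (α/β)·ΔT = 36.12 − (1 × 10⁻⁴/7.7 × 10⁻⁴)·(-4.8) = 36.7434 psu.
Increase required: 36.7434 − 35.63 = 1.1134 psu.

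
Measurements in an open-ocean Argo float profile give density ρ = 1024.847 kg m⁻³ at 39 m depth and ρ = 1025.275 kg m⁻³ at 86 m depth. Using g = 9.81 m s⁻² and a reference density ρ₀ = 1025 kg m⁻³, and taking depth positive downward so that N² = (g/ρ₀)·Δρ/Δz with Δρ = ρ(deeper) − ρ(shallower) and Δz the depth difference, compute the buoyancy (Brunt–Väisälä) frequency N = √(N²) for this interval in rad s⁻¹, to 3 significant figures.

Δρ = 1025.275 − 1024.847 = 0.428 kg m⁻³ over Δz = 86 − 39 = 47 m.
N² = (9.81/1025) × (0.428/47) = 8.7155 × 10⁻⁵ s⁻².
N = √(8.7155 × 10⁻⁵) = 9.3357 × 10⁻³ rad s⁻¹ ≈ 9.34 × 10⁻³ rad s⁻¹.

9.34 × 10⁻³ rad s⁻¹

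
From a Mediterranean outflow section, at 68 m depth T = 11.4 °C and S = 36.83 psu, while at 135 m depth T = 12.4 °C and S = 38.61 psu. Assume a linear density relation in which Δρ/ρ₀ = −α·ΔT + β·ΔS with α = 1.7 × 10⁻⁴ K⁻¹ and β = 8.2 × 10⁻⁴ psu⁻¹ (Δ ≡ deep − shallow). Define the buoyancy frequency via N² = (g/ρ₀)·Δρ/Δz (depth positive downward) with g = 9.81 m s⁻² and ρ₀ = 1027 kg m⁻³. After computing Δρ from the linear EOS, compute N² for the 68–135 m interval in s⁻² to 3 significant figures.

ΔT = +1.0 K, ΔS = +1.78 psu (deep − shallow).
Δρ/ρ₀ = −αΔT + βΔS = -1.70 × 10⁻⁴ + 1.4596 × 10⁻³ = 1.2896 × 10⁻³, so Δρ ≈ 1.324 kg m⁻³.
N² = (g/ρ₀)·Δρ/Δz = g·(Δρ/ρ₀)/Δz = 9.81 × 1.2896 × 10⁻³ / 67 = 1.8882 × 10⁻⁴ s⁻² ≈ 1.89 × 10⁻⁴ s⁻².

1.89 × 10⁻⁴ s⁻²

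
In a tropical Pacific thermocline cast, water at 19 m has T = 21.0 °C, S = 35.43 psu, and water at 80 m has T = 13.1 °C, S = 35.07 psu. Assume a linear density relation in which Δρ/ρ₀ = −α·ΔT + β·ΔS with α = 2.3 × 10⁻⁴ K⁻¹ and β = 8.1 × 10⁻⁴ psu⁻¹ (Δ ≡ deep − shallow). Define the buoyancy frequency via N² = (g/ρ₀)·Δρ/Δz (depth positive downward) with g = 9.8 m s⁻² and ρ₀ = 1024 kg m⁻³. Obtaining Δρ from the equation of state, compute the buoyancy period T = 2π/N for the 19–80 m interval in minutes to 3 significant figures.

ΔT = -7.9 K, ΔS = -0.36 psu (deep − shallow).
Δρ/ρ₀ = −αΔT + βΔS = 1.817 × 10⁻³ − 2.916 × 10⁻⁴ = 1.5254 × 10⁻³, so Δρ ≈ 1.562 kg m⁻³.
N² = (g/ρ₀)·Δρ/Δz = g·(Δρ/ρ₀)/Δz = 9.8 × 1.5254 × 10⁻³ / 61 = 2.4506 × 10⁻⁴ s⁻².
N = √(2.4506 × 10⁻⁴) = 0.015654 rad s⁻¹ → T = 2π/N = 401.38 s = 6.6897 min ≈ 6.69 min.

6.69 min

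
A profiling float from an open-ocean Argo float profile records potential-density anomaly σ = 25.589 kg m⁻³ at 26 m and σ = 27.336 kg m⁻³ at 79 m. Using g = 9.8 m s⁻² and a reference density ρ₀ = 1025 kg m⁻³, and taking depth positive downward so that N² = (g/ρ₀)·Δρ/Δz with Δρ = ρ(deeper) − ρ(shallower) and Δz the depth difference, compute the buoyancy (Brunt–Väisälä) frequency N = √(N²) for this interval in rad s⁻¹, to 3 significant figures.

Δρ = 1027.336 − 1025.589 = 1.747 kg m⁻³ over Δz = 79 − 26 = 53 m.
N² = (9.8/1025) × (1.747/53) = 3.1515 × 10⁻⁴ s⁻².
N = √(3.1515 × 10⁻⁴) = 0.017752 rad s⁻¹ ≈ 0.0178 rad s⁻¹.
N² > 0, so the interval is statically stable.

0.0178 rad s⁻¹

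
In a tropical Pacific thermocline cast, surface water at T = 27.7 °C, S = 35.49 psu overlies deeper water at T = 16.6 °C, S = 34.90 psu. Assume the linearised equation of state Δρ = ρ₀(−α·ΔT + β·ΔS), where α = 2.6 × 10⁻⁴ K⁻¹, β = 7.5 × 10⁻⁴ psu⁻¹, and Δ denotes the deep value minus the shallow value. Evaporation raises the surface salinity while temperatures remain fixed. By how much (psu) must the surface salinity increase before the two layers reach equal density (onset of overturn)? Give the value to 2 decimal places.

Neutral buoyancy requires −α(T_deep − T_surf) + β(S_deep − S_surf′) = 0.
S_surf′ = S_deep − (α/β)·ΔT = 34.90 − (2.6 × 10⁻⁴/7.5 × 10⁻⁴)·(-11.1) = 38.7480 psu.
Increase required: 38.7480 − 35.49 = 3.2580 psu.

3.26 psu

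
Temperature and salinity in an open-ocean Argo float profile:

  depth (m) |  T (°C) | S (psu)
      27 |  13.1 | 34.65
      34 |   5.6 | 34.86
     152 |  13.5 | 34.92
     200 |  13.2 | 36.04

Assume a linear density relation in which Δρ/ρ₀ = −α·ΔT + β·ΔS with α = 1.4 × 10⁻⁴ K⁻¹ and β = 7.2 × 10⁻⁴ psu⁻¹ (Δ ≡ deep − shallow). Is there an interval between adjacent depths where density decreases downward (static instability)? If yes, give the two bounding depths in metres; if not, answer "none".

34–152 m

Evaluate Δρ/ρ₀ = −αΔT + βΔS across each adjacent pair:
  27–34 m: −αΔT+βΔS = −(1.4 × 10⁻⁴)(-7.5)+(7.2 × 10⁻⁴)(+0.21) = 1.2 × 10⁻³ → stable
  34–152 m: −αΔT+βΔS = −(1.4 × 10⁻⁴)(+7.9)+(7.2 × 10⁻⁴)(+0.06) = -1.1 × 10⁻³ → UNSTABLE
  152–200 m: −αΔT+βΔS = −(1.4 × 10⁻⁴)(-0.3)+(7.2 × 10⁻⁴)(+1.12) = 8.5 × 10⁻⁴ → stable
The 34–152 m interval has Δρ < 0: lighter water underlies denser water.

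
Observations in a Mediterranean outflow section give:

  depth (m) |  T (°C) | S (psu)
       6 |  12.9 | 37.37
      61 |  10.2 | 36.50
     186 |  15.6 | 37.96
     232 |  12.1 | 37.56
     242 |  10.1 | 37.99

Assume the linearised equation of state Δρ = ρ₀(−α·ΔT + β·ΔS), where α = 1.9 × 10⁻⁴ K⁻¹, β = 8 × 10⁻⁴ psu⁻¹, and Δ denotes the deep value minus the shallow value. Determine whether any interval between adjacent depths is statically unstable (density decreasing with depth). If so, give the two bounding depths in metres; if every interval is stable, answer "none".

6–61 m

Evaluate Δρ/ρ₀ = −αΔT + βΔS across each adjacent pair:
  6–61 m: −αΔT+βΔS = −(1.9 × 10⁻⁴)(-2.7)+(8 × 10⁻⁴)(-0.87) = -1.8 × 10⁻⁴ → UNSTABLE
  61–186 m: −αΔT+βΔS = −(1.9 × 10⁻⁴)(+5.4)+(8 × 10⁻⁴)(+1.46) = 1.4 × 10⁻⁴ → stable
  186–232 m: −αΔT+βΔS = −(1.9 × 10⁻⁴)(-3.5)+(8 × 10⁻⁴)(-0.40) = 3.4 × 10⁻⁴ → stable
  232–242 m: −αΔT+βΔS = −(1.9 × 10⁻⁴)(-2.0)+(8 × 10⁻⁴)(+0.43) = 7.2 × 10⁻⁴ → stable
The 6–61 m interval has Δρ < 0: lighter water underlies denser water.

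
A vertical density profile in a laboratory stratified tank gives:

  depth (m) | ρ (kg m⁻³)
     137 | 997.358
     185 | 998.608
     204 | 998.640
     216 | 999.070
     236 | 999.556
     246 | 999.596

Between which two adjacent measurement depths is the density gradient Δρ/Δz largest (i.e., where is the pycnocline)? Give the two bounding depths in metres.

204–216 m

Compute the density gradient over each adjacent pair:
  137–185 m: Δρ/Δz = 1.250/48 = 0.026 kg m⁻⁴
  185–204 m: Δρ/Δz = 0.032/19 = 1.7 × 10⁻³ kg m⁻⁴
  204–216 m: Δρ/Δz = 0.430/12 = 0.036 kg m⁻⁴
  216–236 m: Δρ/Δz = 0.486/20 = 0.024 kg m⁻⁴
  236–246 m: Δρ/Δz = 0.040/10 = 4.0 × 10⁻³ kg m⁻⁴
The largest gradient is in the 204–216 m interval — the pycnocline.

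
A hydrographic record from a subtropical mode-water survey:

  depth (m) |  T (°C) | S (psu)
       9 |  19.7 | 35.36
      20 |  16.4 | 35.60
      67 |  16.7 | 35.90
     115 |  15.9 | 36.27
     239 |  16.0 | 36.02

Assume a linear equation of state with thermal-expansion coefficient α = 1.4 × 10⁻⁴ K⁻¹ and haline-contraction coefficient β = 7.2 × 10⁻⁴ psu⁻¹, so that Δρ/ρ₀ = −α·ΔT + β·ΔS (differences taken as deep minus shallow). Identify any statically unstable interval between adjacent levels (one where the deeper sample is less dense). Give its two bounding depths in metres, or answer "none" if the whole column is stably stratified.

Evaluate Δρ/ρ₀ = −αΔT + βΔS across each adjacent pair:
  9–20 m: −αΔT+βΔS = −(1.4 × 10⁻⁴)(-3.3)+(7.2 × 10⁻⁴)(+0.24) = 6.3 × 10⁻⁴ → stable
  20–67 m: −αΔT+βΔS = −(1.4 × 10⁻⁴)(+0.3)+(7.2 × 10⁻⁴)(+0.30) = 1.7 × 10⁻⁴ → stable
  67–115 m: −αΔT+βΔS = −(1.4 × 10⁻⁴)(-0.8)+(7.2 × 10⁻⁴)(+0.37) = 3.8 × 10⁻⁴ → stable
  115–239 m: −αΔT+βΔS = −(1.4 × 10⁻⁴)(+0.1)+(7.2 × 10⁻⁴)(-0.25) = -1.9 × 10⁻⁴ → UNSTABLE
The 115–239 m interval has Δρ < 0: lighter water underlies denser water.

115–239 m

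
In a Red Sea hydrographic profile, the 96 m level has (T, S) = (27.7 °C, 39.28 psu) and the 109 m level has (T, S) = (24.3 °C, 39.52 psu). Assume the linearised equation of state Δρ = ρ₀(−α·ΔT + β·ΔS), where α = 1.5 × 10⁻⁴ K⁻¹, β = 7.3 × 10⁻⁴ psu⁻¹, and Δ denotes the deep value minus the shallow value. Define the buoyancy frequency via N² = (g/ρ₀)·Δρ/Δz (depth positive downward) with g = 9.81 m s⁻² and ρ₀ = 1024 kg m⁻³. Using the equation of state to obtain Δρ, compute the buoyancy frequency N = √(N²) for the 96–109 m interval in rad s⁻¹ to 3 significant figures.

ΔT = -3.4 K, ΔS = +0.24 psu (deep − shallow).
Δρ/ρ₀ = −αΔT + βΔS = 5.10 × 10⁻⁴ + 1.752 × 10⁻⁴ = 6.852 × 10⁻⁴, so Δρ ≈ 0.7016 kg m⁻³.
N² = (g/ρ₀)·Δρ/Δz = g·(Δρ/ρ₀)/Δz = 9.81 × 6.852 × 10⁻⁴ / 13 = 5.1706 × 10⁻⁴ s⁻².
N = √(5.1706 × 10⁻⁴) = 0.022739 rad s⁻¹ ≈ 0.0227 rad s⁻¹.

0.0227 rad s⁻¹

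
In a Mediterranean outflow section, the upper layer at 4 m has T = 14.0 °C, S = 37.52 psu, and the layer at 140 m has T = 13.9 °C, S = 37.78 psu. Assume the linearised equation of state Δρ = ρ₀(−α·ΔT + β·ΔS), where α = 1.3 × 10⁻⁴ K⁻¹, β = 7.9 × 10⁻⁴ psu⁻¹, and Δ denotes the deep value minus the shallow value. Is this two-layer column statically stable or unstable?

stable

ΔT = 13.9 − 14.0 = -0.1 K and ΔS = 37.78 − 37.52 = +0.26 psu (deep − shallow).
−αΔT = 1.30 × 10⁻⁵; βΔS = 2.054 × 10⁻⁴; sum Δρ/ρ₀ = 2.184 × 10⁻⁴.
Δρ/ρ₀ > 0, so Δρ > 0: deeper water is denser → statically stable.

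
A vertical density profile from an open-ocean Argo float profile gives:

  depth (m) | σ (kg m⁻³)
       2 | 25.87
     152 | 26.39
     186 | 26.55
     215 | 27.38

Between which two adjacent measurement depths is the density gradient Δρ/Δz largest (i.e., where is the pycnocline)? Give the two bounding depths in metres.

Compute the density gradient over each adjacent pair:
  2–152 m: Δρ/Δz = 0.52/150 = 3.5 × 10⁻³ kg m⁻⁴
  152–186 m: Δρ/Δz = 0.16/34 = 4.7 × 10⁻³ kg m⁻⁴
  186–215 m: Δρ/Δz = 0.83/29 = 0.029 kg m⁻⁴
The largest gradient is in the 186–215 m interval — the pycnocline.

186–215 m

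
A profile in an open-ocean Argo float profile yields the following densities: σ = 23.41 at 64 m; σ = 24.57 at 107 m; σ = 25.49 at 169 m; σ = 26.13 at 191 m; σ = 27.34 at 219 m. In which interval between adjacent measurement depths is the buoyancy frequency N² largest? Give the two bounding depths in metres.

191–219 m

Compute the density gradient over each adjacent pair:
  64–107 m: Δρ/Δz = 1.16/43 = 0.027 kg m⁻⁴
  107–169 m: Δρ/Δz = 0.92/62 = 0.015 kg m⁻⁴
  169–191 m: Δρ/Δz = 0.64/22 = 0.029 kg m⁻⁴
  191–219 m: Δρ/Δz = 1.21/28 = 0.043 kg m⁻⁴
The largest gradient is in the 191–219 m interval — the pycnocline.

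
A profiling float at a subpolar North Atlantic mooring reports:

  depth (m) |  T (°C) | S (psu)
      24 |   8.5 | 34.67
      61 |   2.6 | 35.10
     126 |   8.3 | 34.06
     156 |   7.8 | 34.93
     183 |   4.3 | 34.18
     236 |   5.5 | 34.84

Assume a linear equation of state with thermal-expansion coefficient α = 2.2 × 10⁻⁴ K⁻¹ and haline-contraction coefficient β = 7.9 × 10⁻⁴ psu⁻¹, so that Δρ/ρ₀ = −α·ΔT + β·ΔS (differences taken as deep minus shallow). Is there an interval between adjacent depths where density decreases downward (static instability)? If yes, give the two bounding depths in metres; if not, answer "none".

61–126 m

Evaluate Δρ/ρ₀ = −αΔT + βΔS across each adjacent pair:
  24–61 m: −αΔT+βΔS = −(2.2 × 10⁻⁴)(-5.9)+(7.9 × 10⁻⁴)(+0.43) = 1.6 × 10⁻³ → stable
  61–126 m: −αΔT+βΔS = −(2.2 × 10⁻⁴)(+5.7)+(7.9 × 10⁻⁴)(-1.04) = -2.1 × 10⁻³ → UNSTABLE
  126–156 m: −αΔT+βΔS = −(2.2 × 10⁻⁴)(-0.5)+(7.9 × 10⁻⁴)(+0.87) = 8.0 × 10⁻⁴ → stable
  156–183 m: −αΔT+βΔS = −(2.2 × 10⁻⁴)(-3.5)+(7.9 × 10⁻⁴)(-0.75) = 1.8 × 10⁻⁴ → stable
  183–236 m: −αΔT+βΔS = −(2.2 × 10⁻⁴)(+1.2)+(7.9 × 10⁻⁴)(+0.66) = 2.6 × 10⁻⁴ → stable
The 61–126 m interval has Δρ < 0: lighter water underlies denser water.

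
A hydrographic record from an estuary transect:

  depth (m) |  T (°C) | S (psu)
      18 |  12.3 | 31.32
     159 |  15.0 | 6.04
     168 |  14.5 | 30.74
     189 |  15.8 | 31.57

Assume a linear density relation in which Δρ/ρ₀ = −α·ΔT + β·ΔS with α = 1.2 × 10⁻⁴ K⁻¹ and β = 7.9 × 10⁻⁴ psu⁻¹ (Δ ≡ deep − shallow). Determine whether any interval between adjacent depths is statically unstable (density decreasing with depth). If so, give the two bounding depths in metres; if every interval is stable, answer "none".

Evaluate Δρ/ρ₀ = −αΔT + βΔS across each adjacent pair:
  18–159 m: −αΔT+βΔS = −(1.2 × 10⁻⁴)(+2.7)+(7.9 × 10⁻⁴)(-25.28) = -0.020 → UNSTABLE
  159–168 m: −αΔT+βΔS = −(1.2 × 10⁻⁴)(-0.5)+(7.9 × 10⁻⁴)(+24.70) = 0.020 → stable
  168–189 m: −αΔT+βΔS = −(1.2 × 10⁻⁴)(+1.3)+(7.9 × 10⁻⁴)(+0.83) = 5.0 × 10⁻⁴ → stable
The 18–159 m interval has Δρ < 0: lighter water underlies denser water.

18–159 m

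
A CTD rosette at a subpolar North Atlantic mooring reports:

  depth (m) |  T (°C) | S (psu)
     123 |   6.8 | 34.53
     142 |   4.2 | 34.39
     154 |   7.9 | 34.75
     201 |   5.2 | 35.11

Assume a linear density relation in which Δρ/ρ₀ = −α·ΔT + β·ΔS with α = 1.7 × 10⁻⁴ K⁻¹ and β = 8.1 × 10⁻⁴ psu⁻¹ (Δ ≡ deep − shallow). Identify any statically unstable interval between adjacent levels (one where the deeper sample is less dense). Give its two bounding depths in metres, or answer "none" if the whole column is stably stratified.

Evaluate Δρ/ρ₀ = −αΔT + βΔS across each adjacent pair:
  123–142 m: −αΔT+βΔS = −(1.7 × 10⁻⁴)(-2.6)+(8.1 × 10⁻⁴)(-0.14) = 3.3 × 10⁻⁴ → stable
  142–154 m: −αΔT+βΔS = −(1.7 × 10⁻⁴)(+3.7)+(8.1 × 10⁻⁴)(+0.36) = -3.4 × 10⁻⁴ → UNSTABLE
  154–201 m: −αΔT+βΔS = −(1.7 × 10⁻⁴)(-2.7)+(8.1 × 10⁻⁴)(+0.36) = 7.5 × 10⁻⁴ → stable
The 142–154 m interval has Δρ < 0: lighter water underlies denser water.

142–154 m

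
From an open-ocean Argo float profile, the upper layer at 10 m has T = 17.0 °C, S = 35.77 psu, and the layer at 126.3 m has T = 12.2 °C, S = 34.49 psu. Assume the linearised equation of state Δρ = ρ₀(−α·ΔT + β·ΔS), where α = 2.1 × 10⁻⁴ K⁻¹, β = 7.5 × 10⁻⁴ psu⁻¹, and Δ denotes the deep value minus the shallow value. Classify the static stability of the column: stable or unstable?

stable

ΔT = 12.2 − 17.0 = -4.8 K and ΔS = 34.49 − 35.77 = -1.28 psu (deep − shallow).
−αΔT = 1.008 × 10⁻³; βΔS = -9.60 × 10⁻⁴; sum Δρ/ρ₀ = 4.80 × 10⁻⁵.
Δρ/ρ₀ > 0, so Δρ > 0: deeper water is denser → statically stable.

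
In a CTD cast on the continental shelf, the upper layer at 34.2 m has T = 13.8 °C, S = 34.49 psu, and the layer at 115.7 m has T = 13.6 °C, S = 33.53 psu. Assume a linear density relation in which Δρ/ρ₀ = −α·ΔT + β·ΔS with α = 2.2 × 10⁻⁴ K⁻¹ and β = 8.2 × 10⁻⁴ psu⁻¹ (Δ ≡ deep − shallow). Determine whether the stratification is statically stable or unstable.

unstable

ΔT = 13.6 − 13.8 = -0.2 K and ΔS = 33.53 − 34.49 = -0.96 psu (deep − shallow).
−αΔT = 4.40 × 10⁻⁵; βΔS = -7.872 × 10⁻⁴; sum Δρ/ρ₀ = -7.432 × 10⁻⁴.
Δρ/ρ₀ < 0, so Δρ < 0: deeper water is lighter → statically unstable; the column would overturn.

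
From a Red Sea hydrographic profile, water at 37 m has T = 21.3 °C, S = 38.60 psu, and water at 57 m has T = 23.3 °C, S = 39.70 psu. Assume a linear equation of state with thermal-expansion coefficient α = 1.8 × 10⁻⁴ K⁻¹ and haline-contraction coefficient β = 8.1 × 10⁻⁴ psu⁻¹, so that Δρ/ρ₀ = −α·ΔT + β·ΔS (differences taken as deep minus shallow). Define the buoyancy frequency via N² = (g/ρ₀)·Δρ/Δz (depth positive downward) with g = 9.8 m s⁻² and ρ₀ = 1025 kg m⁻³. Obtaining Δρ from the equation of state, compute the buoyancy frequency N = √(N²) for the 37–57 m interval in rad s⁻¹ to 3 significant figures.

0.0161 rad s⁻¹

ΔT = +2.0 K, ΔS = +1.10 psu (deep − shallow).
Δρ/ρ₀ = −αΔT + βΔS = -3.60 × 10⁻⁴ + 8.91 × 10⁻⁴ = 5.31 × 10⁻⁴, so Δρ ≈ 0.5443 kg m⁻³.
N² = (g/ρ₀)·Δρ/Δz = g·(Δρ/ρ₀)/Δz = 9.8 × 5.31 × 10⁻⁴ / 20 = 2.6019 × 10⁻⁴ s⁻².
N = √(2.6019 × 10⁻⁴) = 0.016130 rad s⁻¹ ≈ 0.0161 rad s⁻¹.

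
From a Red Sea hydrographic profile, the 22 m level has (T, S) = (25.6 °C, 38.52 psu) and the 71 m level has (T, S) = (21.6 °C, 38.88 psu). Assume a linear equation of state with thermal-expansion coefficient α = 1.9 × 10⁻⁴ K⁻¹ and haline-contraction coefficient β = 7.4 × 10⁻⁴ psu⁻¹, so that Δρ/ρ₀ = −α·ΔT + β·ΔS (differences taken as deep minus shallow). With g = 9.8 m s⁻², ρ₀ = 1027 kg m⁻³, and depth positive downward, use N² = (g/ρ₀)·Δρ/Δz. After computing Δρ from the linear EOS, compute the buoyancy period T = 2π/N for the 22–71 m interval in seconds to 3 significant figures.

439 s

ΔT = -4.0 K, ΔS = +0.36 psu (deep − shallow).
Δρ/ρ₀ = −αΔT + βΔS = 7.60 × 10⁻⁴ + 2.664 × 10⁻⁴ = 1.0264 × 10⁻³, so Δρ ≈ 1.054 kg m⁻³.
N² = (g/ρ₀)·Δρ/Δz = g·(Δρ/ρ₀)/Δz = 9.8 × 1.0264 × 10⁻³ / 49 = 2.0528 × 10⁻⁴ s⁻².
N = √(2.0528 × 10⁻⁴) = 0.014328 rad s⁻¹ → T = 2π/N = 438.52 s ≈ 439 s.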